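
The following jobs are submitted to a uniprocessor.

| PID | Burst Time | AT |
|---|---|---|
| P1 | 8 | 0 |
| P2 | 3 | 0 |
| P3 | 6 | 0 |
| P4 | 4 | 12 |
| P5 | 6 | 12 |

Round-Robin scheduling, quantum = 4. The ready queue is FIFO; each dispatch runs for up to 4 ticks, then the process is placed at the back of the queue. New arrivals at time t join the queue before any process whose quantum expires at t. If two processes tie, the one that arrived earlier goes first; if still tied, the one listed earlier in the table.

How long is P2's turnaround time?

Schedule: | P1 0-4 | P2 4-7 | P3 7-11 | P1 11-15 | P3 15-17 | P4 17-21 | P5 21-27 |
Completion: P1=15  P2=7  P3=17  P4=21  P5=27
Turnaround(P2) = completion − arrival = 7 − 0 = 7

7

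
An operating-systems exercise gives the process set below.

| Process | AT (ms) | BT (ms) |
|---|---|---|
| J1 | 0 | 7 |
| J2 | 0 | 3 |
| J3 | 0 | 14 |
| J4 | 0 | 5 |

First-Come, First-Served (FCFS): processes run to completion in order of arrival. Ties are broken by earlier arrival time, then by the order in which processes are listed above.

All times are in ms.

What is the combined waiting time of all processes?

Schedule: | J1 0-7 | J2 7-10 | J3 10-24 | J4 24-29 |
Completion: J1=7  J2=10  J3=24  J4=29
Turnaround (C−A): J1=7  J2=10  J3=24  J4=29
Waiting = turnaround − burst: J1=0, J2=7, J3=10, J4=24
Total waiting = 0 + 7 + 10 + 24 = 41

41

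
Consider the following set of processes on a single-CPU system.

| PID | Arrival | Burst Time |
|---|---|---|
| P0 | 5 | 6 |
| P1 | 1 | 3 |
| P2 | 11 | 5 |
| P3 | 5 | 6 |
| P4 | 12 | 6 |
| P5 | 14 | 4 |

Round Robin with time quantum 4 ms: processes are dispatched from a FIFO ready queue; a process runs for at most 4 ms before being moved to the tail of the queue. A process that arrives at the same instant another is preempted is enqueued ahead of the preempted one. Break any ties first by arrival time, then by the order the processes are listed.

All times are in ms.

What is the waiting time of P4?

Timeline: | idle 0-1 | P1 1-4 | idle 4-5 | P0 5-9 | P3 9-13 | P0 13-15 | P2 15-19 | P4 19-23 | P3 23-25 | P5 25-29 | P2 29-30 | P4 30-32 |
Completion: P0=15  P1=4  P2=30  P3=25  P4=32  P5=29
Waiting(P4) = turnaround − burst = 20 − 6 = 14

14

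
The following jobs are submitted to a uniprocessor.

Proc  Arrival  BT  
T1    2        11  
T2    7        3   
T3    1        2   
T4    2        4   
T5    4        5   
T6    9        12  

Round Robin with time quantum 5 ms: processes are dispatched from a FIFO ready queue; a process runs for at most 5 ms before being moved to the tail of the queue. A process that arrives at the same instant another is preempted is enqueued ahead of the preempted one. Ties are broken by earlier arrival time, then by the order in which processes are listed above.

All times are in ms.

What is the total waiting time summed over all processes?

Gantt: | idle 0-1 | T3 1-3 | T1 3-8 | T4 8-12 | T5 12-17 | T2 17-20 | T1 20-25 | T6 25-30 | T1 30-31 | T6 31-38 |
Completion: T1=31  T2=20  T3=3  T4=12  T5=17  T6=38
Turnaround (C−A): T1=29  T2=13  T3=2  T4=10  T5=13  T6=29
Waiting = turnaround − burst: T1=18, T2=10, T3=0, T4=6, T5=8, T6=17
Total waiting = 18 + 10 + 0 + 6 + 8 + 17 = 59

59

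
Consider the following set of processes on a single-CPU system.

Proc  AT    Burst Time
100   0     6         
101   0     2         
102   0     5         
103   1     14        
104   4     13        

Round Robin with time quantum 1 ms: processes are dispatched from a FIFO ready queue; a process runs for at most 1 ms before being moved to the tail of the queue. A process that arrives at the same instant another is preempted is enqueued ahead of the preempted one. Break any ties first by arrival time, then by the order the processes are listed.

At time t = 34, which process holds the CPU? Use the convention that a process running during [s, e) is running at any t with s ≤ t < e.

104

Timeline: | 100 0-1 | 101 1-2 | 102 2-3 | 103 3-4 | 100 4-5 | 101 5-6 | 102 6-7 | 104 7-8 | 103 8-9 | 100 9-10 | 102 10-11 | 104 11-12 | 103 12-13 | 100 13-14 | 102 14-15 | 104 15-16 | 103 16-17 | 100 17-18 | 102 18-19 | 104 19-20 | 103 20-21 | 100 21-22 | 104 22-23 | 103 23-24 | 104 24-25 | 103 25-26 | 104 26-27 | 103 27-28 | 104 28-29 | 103 29-30 | 104 30-31 | 103 31-32 | 104 32-33 | 103 33-34 | 104 34-35 | 103 35-36 | 104 36-37 | 103 37-38 | 104 38-39 | 103 39-40 |
Completion: 100=22  101=6  102=19  103=40  104=39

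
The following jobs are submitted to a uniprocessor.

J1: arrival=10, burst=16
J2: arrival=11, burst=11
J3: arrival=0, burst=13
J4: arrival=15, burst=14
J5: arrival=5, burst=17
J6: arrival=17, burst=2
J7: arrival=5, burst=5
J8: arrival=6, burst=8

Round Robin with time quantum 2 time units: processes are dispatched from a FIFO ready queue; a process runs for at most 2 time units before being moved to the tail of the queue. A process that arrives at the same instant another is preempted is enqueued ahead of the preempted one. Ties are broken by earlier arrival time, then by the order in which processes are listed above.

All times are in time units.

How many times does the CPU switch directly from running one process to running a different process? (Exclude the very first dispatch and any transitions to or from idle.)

Schedule: | J3 0-6 | J5 6-8 | J7 8-10 | J8 10-12 | J3 12-14 | J5 14-16 | J1 16-18 | J7 18-20 | J2 20-22 | J8 22-24 | J3 24-26 | J4 26-28 | J5 28-30 | J6 30-32 | J1 32-34 | J7 34-35 | J2 35-37 | J8 37-39 | J3 39-41 | J4 41-43 | J5 43-45 | J1 45-47 | J2 47-49 | J8 49-51 | J3 51-52 | J4 52-54 | J5 54-56 | J1 56-58 | J2 58-60 | J4 60-62 | J5 62-64 | J1 64-66 | J2 66-68 | J4 68-70 | J5 70-72 | J1 72-74 | J2 74-75 | J4 75-77 | J5 77-79 | J1 79-81 | J4 81-83 | J5 83-84 | J1 84-86 |
Completion: J1=86  J2=75  J3=52  J4=83  J5=84  J6=32  J7=35  J8=51
Turnaround (C−A): J1=76  J2=64  J3=52  J4=68  J5=79  J6=15  J7=30  J8=45

42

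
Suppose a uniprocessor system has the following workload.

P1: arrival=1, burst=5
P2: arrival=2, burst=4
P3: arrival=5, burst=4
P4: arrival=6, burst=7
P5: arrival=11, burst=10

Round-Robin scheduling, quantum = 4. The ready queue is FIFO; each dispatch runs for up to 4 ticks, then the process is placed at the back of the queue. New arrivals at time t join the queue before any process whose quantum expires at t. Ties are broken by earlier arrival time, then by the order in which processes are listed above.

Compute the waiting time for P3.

Timeline: | idle 0-1 | P1 1-5 | P2 5-9 | P3 9-13 | P1 13-14 | P4 14-18 | P5 18-22 | P4 22-25 | P5 25-31 |
Completion: P1=14  P2=9  P3=13  P4=25  P5=31
Turnaround (C−A): P1=13  P2=7  P3=8  P4=19  P5=20
Waiting(P3) = turnaround − burst = 8 − 4 = 4

4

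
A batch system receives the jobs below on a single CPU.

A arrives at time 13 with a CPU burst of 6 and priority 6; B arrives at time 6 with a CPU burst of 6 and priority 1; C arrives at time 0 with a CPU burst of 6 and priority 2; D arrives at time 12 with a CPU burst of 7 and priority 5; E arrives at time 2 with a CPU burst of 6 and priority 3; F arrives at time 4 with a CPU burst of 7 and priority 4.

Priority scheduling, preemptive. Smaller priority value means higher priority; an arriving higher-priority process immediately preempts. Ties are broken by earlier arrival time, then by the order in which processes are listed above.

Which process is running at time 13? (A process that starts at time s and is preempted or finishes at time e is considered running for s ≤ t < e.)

Schedule: | C 0-6 | B 6-12 | E 12-18 | F 18-25 | D 25-32 | A 32-38 |
Completion: A=38  B=12  C=6  D=32  E=18  F=25

E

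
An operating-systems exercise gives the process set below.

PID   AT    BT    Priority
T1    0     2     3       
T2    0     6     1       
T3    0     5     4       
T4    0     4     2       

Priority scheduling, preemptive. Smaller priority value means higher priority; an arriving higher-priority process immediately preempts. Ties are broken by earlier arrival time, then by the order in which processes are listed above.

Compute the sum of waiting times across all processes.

Schedule: | T2 0-6 | T4 6-10 | T1 10-12 | T3 12-17 |
Completion: T1=12  T2=6  T3=17  T4=10
Turnaround (C−A): T1=12  T2=6  T3=17  T4=10
Waiting = turnaround − burst: T1=10, T2=0, T3=12, T4=6
Total waiting = 10 + 0 + 12 + 6 = 28

28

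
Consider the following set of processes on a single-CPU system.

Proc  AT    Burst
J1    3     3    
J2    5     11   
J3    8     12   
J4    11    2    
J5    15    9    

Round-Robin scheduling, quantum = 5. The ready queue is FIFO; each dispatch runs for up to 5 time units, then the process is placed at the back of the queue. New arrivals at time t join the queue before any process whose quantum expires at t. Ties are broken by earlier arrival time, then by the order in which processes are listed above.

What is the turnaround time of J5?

Gantt: | idle 0-3 | J1 3-6 | J2 6-11 | J3 11-16 | J4 16-18 | J2 18-23 | J5 23-28 | J3 28-33 | J2 33-34 | J5 34-38 | J3 38-40 |
Completion: J1=6  J2=34  J3=40  J4=18  J5=38
Turnaround(J5) = completion − arrival = 38 − 15 = 23

23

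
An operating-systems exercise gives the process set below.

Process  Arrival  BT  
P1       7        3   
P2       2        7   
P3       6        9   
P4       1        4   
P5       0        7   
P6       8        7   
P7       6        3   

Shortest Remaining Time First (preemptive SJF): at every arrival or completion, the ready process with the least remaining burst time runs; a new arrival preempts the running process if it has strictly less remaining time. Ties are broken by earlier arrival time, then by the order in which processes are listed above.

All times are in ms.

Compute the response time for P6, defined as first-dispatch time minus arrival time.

Timeline: | P5 0-1 | P4 1-5 | P5 5-6 | P7 6-9 | P1 9-12 | P5 12-17 | P2 17-24 | P6 24-31 | P3 31-40 |
Completion: P1=12  P2=24  P3=40  P4=5  P5=17  P6=31  P7=9
Turnaround (C−A): P1=5  P2=22  P3=34  P4=4  P5=17  P6=23  P7=3
Response(P6) = first start − arrival = 24 − 8 = 16

16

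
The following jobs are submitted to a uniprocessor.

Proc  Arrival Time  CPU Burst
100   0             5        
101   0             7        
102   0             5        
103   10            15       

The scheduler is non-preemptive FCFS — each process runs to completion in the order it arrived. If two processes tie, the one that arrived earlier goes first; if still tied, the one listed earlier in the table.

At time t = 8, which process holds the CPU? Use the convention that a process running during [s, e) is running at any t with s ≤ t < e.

Gantt: | 100 0-5 | 101 5-12 | 102 12-17 | 103 17-32 |
Completion: 100=5  101=12  102=17  103=32

101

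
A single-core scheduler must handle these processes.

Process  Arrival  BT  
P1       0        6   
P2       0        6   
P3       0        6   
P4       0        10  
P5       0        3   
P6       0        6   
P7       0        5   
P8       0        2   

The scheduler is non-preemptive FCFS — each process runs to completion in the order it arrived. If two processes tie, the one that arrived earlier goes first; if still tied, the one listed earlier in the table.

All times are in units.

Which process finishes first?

Timeline: | P1 0-6 | P2 6-12 | P3 12-18 | P4 18-28 | P5 28-31 | P6 31-37 | P7 37-42 | P8 42-44 |
Completion: P1=6  P2=12  P3=18  P4=28  P5=31  P6=37  P7=42  P8=44
Finish order: P1 → P2 → P3 → P4 → P5 → P6 → P7 → P8

P1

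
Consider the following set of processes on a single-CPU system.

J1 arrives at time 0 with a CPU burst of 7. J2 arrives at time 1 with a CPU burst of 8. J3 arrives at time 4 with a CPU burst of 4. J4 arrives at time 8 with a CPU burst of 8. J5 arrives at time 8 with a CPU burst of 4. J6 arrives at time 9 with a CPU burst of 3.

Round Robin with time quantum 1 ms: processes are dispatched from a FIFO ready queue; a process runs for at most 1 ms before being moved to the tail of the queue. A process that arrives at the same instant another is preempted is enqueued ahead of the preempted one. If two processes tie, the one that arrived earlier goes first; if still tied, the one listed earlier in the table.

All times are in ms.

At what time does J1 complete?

25

Gantt: | J1 0-1 | J2 1-2 | J1 2-3 | J2 3-4 | J1 4-5 | J3 5-6 | J2 6-7 | J1 7-8 | J3 8-9 | J2 9-10 | J4 10-11 | J5 11-12 | J1 12-13 | J6 13-14 | J3 14-15 | J2 15-16 | J4 16-17 | J5 17-18 | J1 18-19 | J6 19-20 | J3 20-21 | J2 21-22 | J4 22-23 | J5 23-24 | J1 24-25 | J6 25-26 | J2 26-27 | J4 27-28 | J5 28-29 | J2 29-30 | J4 30-34 |
Completion: J1=25  J2=30  J3=21  J4=34  J5=29  J6=26
Turnaround (C−A): J1=25  J2=29  J3=17  J4=26  J5=21  J6=17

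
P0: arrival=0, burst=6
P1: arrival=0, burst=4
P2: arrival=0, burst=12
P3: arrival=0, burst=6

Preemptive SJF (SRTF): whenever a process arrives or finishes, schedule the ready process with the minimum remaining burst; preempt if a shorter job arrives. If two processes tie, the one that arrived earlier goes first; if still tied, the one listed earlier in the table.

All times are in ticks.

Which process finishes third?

Schedule: | P1 0-4 | P0 4-10 | P3 10-16 | P2 16-28 |
Completion: P0=10  P1=4  P2=28  P3=16
Finish order: P1 → P0 → P3 → P2

P3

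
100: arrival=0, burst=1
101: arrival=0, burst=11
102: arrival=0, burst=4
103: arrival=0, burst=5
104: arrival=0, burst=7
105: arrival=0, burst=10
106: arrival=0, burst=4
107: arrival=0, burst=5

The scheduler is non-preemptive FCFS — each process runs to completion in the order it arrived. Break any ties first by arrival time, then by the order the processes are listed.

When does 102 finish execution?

Schedule: | 100 0-1 | 101 1-12 | 102 12-16 | 103 16-21 | 104 21-28 | 105 28-38 | 106 38-42 | 107 42-47 |
Completion: 100=1  101=12  102=16  103=21  104=28  105=38  106=42  107=47
Turnaround (C−A): 100=1  101=12  102=16  103=21  104=28  105=38  106=42  107=47

16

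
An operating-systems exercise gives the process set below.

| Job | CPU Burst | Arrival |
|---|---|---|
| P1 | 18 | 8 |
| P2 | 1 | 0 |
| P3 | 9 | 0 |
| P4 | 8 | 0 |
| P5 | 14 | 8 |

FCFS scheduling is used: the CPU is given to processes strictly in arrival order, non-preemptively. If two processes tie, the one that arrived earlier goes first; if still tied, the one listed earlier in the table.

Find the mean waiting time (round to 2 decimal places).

Timeline: | P2 0-1 | P3 1-10 | P4 10-18 | P1 18-36 | P5 36-50 |
Completion: P1=36  P2=1  P3=10  P4=18  P5=50
Turnaround (C−A): P1=28  P2=1  P3=10  P4=18  P5=42
Waiting times: P1=10, P2=0, P3=1, P4=10, P5=28
Average waiting = (10+0+1+10+28) / 5 = 49/5 = 9.80

9.80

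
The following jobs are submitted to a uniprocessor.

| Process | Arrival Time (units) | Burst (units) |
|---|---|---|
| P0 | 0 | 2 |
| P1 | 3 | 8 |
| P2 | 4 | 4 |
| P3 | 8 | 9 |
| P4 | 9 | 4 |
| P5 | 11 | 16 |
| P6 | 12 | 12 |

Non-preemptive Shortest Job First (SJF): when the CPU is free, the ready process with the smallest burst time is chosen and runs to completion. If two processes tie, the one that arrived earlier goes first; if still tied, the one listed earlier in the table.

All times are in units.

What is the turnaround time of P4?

10

Gantt: | P0 0-2 | idle 2-3 | P1 3-11 | P2 11-15 | P4 15-19 | P3 19-28 | P6 28-40 | P5 40-56 |
Completion: P0=2  P1=11  P2=15  P3=28  P4=19  P5=56  P6=40
Turnaround(P4) = completion − arrival = 19 − 9 = 10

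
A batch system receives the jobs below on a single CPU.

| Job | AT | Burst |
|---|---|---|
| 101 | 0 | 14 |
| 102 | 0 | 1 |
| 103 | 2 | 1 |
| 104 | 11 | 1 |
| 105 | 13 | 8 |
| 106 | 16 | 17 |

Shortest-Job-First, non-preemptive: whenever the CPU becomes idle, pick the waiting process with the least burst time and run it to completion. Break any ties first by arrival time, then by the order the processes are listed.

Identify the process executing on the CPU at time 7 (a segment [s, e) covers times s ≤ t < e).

Gantt: | 102 0-1 | 101 1-15 | 103 15-16 | 104 16-17 | 105 17-25 | 106 25-42 |
Completion: 101=15  102=1  103=16  104=17  105=25  106=42
Turnaround (C−A): 101=15  102=1  103=14  104=6  105=12  106=26

101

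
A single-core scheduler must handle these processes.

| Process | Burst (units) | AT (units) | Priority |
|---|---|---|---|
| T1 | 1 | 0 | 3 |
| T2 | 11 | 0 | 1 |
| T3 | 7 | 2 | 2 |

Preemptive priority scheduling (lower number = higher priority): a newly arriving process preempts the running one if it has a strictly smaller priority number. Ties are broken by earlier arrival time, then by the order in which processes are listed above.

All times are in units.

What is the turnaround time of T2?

11

Timeline: | T2 0-11 | T3 11-18 | T1 18-19 |
Completion: T1=19  T2=11  T3=18
Turnaround (C−A): T1=19  T2=11  T3=16
Turnaround(T2) = completion − arrival = 11 − 0 = 11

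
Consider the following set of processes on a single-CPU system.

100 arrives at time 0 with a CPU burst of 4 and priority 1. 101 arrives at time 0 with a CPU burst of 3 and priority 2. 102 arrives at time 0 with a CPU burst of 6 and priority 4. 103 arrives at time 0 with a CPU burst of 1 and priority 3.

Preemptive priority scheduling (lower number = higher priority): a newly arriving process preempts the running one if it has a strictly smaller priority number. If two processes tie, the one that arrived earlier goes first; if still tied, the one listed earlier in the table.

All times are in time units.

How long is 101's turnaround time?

Timeline: | 100 0-4 | 101 4-7 | 103 7-8 | 102 8-14 |
Completion: 100=4  101=7  102=14  103=8
Turnaround(101) = completion − arrival = 7 − 0 = 7

7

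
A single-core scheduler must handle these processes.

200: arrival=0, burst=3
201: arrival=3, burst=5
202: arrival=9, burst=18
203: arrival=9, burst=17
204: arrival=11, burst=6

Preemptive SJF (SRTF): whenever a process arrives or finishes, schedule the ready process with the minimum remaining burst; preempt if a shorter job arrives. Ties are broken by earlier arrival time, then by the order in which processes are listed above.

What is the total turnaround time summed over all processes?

78

Schedule: | 200 0-3 | 201 3-8 | idle 8-9 | 203 9-11 | 204 11-17 | 203 17-32 | 202 32-50 |
Completion: 200=3  201=8  202=50  203=32  204=17
Turnaround = completion − arrival: 200=3, 201=5, 202=41, 203=23, 204=6
Total turnaround = 3 + 5 + 41 + 23 + 6 = 78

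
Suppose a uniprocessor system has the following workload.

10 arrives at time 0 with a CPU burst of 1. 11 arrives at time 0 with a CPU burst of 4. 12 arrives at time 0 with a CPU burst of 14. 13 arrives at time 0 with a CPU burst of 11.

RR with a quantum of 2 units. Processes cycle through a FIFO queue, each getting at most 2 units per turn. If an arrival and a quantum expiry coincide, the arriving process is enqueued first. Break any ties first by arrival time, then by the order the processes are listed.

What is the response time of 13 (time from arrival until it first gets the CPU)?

Timeline: | 10 0-1 | 11 1-3 | 12 3-5 | 13 5-7 | 11 7-9 | 12 9-11 | 13 11-13 | 12 13-15 | 13 15-17 | 12 17-19 | 13 19-21 | 12 21-23 | 13 23-25 | 12 25-27 | 13 27-28 | 12 28-30 |
Completion: 10=1  11=9  12=30  13=28
Turnaround (C−A): 10=1  11=9  12=30  13=28
Response(13) = first start − arrival = 5 − 0 = 5

5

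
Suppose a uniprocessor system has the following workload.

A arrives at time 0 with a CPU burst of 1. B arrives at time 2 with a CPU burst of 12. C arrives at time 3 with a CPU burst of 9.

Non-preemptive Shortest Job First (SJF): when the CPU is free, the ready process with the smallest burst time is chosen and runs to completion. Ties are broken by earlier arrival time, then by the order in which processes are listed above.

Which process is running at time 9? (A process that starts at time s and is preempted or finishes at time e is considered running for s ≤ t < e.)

B

Gantt: | A 0-1 | idle 1-2 | B 2-14 | C 14-23 |
Completion: A=1  B=14  C=23
Turnaround (C−A): A=1  B=12  C=20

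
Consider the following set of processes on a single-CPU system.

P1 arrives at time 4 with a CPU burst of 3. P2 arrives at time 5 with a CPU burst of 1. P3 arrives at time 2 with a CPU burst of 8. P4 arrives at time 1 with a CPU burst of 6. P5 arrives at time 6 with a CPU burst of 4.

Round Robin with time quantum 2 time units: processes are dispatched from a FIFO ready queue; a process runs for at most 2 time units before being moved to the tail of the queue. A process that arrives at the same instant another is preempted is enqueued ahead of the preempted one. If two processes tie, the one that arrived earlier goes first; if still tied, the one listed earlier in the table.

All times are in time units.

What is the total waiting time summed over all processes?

Gantt: | idle 0-1 | P4 1-3 | P3 3-5 | P4 5-7 | P1 7-9 | P2 9-10 | P3 10-12 | P5 12-14 | P4 14-16 | P1 16-17 | P3 17-19 | P5 19-21 | P3 21-23 |
Completion: P1=17  P2=10  P3=23  P4=16  P5=21
Turnaround (C−A): P1=13  P2=5  P3=21  P4=15  P5=15
Waiting = turnaround − burst: P1=10, P2=4, P3=13, P4=9, P5=11
Total waiting = 10 + 4 + 13 + 9 + 11 = 47

47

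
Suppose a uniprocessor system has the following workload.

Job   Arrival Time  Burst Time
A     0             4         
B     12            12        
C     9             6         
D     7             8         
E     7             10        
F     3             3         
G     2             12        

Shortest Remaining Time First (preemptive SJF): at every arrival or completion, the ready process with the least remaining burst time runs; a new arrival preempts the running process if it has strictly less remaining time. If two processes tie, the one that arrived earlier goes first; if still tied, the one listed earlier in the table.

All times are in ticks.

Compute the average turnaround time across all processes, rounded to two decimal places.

Timeline: | A 0-4 | F 4-7 | D 7-15 | C 15-21 | E 21-31 | G 31-43 | B 43-55 |
Completion: A=4  B=55  C=21  D=15  E=31  F=7  G=43
Turnaround (C−A): A=4  B=43  C=12  D=8  E=24  F=4  G=41
Turnaround times: A=4, B=43, C=12, D=8, E=24, F=4, G=41
Average turnaround = (4+43+12+8+24+4+41) / 7 = 136/7 = 19.43

19.43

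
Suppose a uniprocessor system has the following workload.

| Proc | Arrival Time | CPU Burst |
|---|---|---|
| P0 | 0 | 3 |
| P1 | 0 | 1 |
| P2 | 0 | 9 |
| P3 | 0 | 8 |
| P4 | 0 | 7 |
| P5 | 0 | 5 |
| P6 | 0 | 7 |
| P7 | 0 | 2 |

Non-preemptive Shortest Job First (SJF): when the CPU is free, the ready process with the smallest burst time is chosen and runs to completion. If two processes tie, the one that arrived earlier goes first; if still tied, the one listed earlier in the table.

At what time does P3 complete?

33

Gantt: | P1 0-1 | P7 1-3 | P0 3-6 | P5 6-11 | P4 11-18 | P6 18-25 | P3 25-33 | P2 33-42 |
Completion: P0=6  P1=1  P2=42  P3=33  P4=18  P5=11  P6=25  P7=3
Turnaround (C−A): P0=6  P1=1  P2=42  P3=33  P4=18  P5=11  P6=25  P7=3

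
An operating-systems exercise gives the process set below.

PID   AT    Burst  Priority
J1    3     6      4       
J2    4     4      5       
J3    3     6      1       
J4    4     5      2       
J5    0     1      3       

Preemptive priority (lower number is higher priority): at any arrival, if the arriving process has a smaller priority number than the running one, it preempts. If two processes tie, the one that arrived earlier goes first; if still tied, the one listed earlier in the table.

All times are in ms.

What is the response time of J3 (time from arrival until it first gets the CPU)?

Gantt: | J5 0-1 | idle 1-3 | J3 3-9 | J4 9-14 | J1 14-20 | J2 20-24 |
Completion: J1=20  J2=24  J3=9  J4=14  J5=1
Response(J3) = first start − arrival = 3 − 3 = 0

0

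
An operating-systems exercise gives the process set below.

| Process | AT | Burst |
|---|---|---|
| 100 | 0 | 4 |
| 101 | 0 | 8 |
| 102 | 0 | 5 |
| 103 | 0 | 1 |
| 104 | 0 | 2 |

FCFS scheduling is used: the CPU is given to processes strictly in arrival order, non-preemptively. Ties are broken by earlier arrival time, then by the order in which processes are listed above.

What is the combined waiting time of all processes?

51

Schedule: | 100 0-4 | 101 4-12 | 102 12-17 | 103 17-18 | 104 18-20 |
Completion: 100=4  101=12  102=17  103=18  104=20
Turnaround (C−A): 100=4  101=12  102=17  103=18  104=20
Waiting = turnaround − burst: 100=0, 101=4, 102=12, 103=17, 104=18
Total waiting = 0 + 4 + 12 + 17 + 18 = 51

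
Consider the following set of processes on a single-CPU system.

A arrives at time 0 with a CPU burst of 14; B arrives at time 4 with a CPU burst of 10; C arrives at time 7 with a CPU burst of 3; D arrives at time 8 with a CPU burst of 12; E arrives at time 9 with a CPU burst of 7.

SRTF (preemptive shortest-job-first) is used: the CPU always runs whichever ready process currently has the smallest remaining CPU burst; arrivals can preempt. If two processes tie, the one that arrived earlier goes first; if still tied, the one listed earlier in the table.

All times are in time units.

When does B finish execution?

34

Timeline: | A 0-7 | C 7-10 | A 10-17 | E 17-24 | B 24-34 | D 34-46 |
Completion: A=17  B=34  C=10  D=46  E=24
Turnaround (C−A): A=17  B=30  C=3  D=38  E=15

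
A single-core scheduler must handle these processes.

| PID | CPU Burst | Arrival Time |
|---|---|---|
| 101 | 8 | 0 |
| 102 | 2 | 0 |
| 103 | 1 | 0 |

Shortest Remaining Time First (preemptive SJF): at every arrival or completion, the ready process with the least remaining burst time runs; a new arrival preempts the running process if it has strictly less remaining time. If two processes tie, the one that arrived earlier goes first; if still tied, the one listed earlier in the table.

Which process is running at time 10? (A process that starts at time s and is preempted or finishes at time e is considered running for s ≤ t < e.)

Gantt: | 103 0-1 | 102 1-3 | 101 3-11 |
Completion: 101=11  102=3  103=1
Turnaround (C−A): 101=11  102=3  103=1

101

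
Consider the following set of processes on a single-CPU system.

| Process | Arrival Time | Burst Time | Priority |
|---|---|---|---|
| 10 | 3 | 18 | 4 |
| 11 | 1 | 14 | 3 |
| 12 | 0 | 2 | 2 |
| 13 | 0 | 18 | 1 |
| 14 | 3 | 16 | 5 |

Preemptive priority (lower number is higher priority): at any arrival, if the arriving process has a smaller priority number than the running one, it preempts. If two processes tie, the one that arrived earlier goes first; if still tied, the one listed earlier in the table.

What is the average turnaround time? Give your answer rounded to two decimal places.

Timeline: | 13 0-18 | 12 18-20 | 11 20-34 | 10 34-52 | 14 52-68 |
Completion: 10=52  11=34  12=20  13=18  14=68
Turnaround times: 10=49, 11=33, 12=20, 13=18, 14=65
Average turnaround = (49+33+20+18+65) / 5 = 185/5 = 37.00

37.00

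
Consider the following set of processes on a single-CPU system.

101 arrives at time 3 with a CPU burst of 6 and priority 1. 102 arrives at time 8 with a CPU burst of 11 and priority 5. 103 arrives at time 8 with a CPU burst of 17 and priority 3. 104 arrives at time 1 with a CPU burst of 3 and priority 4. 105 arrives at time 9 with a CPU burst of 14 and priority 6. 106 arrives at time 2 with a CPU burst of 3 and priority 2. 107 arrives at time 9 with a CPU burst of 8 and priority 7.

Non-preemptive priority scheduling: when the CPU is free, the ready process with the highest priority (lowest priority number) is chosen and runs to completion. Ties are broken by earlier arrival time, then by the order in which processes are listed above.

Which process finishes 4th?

103

Schedule: | idle 0-1 | 104 1-4 | 101 4-10 | 106 10-13 | 103 13-30 | 102 30-41 | 105 41-55 | 107 55-63 |
Completion: 101=10  102=41  103=30  104=4  105=55  106=13  107=63
Turnaround (C−A): 101=7  102=33  103=22  104=3  105=46  106=11  107=54
Finish order: 104 → 101 → 106 → 103 → 102 → 105 → 107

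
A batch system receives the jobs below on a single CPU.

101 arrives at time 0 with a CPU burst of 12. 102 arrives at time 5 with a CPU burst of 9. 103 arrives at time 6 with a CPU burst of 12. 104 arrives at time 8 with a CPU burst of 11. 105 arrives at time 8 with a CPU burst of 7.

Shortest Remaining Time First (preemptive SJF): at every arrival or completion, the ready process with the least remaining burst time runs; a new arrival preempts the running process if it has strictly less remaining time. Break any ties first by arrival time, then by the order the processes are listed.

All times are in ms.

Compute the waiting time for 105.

Gantt: | 101 0-12 | 105 12-19 | 102 19-28 | 104 28-39 | 103 39-51 |
Completion: 101=12  102=28  103=51  104=39  105=19
Waiting(105) = turnaround − burst = 11 − 7 = 4

4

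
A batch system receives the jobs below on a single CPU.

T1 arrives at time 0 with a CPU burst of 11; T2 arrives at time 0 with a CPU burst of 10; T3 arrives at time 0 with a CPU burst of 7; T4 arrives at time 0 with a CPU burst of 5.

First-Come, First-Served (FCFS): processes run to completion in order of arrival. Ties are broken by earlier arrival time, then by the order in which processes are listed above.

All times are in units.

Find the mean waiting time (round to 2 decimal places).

15.00

Timeline: | T1 0-11 | T2 11-21 | T3 21-28 | T4 28-33 |
Completion: T1=11  T2=21  T3=28  T4=33
Turnaround (C−A): T1=11  T2=21  T3=28  T4=33
Waiting times: T1=0, T2=11, T3=21, T4=28
Average waiting = (0+11+21+28) / 4 = 60/4 = 15.00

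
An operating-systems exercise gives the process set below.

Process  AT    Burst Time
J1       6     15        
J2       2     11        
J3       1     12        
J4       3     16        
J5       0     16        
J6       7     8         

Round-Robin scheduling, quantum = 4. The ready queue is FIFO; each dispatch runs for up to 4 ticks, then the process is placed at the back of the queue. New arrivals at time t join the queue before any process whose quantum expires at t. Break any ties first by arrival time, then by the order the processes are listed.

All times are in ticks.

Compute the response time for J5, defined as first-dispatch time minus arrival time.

0

Gantt: | J5 0-4 | J3 4-8 | J2 8-12 | J4 12-16 | J5 16-20 | J1 20-24 | J6 24-28 | J3 28-32 | J2 32-36 | J4 36-40 | J5 40-44 | J1 44-48 | J6 48-52 | J3 52-56 | J2 56-59 | J4 59-63 | J5 63-67 | J1 67-71 | J4 71-75 | J1 75-78 |
Completion: J1=78  J2=59  J3=56  J4=75  J5=67  J6=52
Response(J5) = first start − arrival = 0 − 0 = 0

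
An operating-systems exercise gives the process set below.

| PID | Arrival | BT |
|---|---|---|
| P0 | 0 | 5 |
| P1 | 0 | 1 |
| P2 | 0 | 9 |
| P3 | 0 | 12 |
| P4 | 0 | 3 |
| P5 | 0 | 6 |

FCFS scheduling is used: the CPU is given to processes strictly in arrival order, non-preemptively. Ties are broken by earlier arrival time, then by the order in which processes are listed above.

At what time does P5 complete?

Timeline: | P0 0-5 | P1 5-6 | P2 6-15 | P3 15-27 | P4 27-30 | P5 30-36 |
Completion: P0=5  P1=6  P2=15  P3=27  P4=30  P5=36
Turnaround (C−A): P0=5  P1=6  P2=15  P3=27  P4=30  P5=36

36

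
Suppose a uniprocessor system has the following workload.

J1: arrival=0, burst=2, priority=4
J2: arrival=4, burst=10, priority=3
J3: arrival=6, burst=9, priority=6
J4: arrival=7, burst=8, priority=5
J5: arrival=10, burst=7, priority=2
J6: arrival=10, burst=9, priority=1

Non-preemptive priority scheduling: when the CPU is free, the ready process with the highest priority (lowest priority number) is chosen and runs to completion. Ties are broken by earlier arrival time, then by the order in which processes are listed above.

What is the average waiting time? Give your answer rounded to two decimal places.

Schedule: | J1 0-2 | idle 2-4 | J2 4-14 | J6 14-23 | J5 23-30 | J4 30-38 | J3 38-47 |
Completion: J1=2  J2=14  J3=47  J4=38  J5=30  J6=23
Turnaround (C−A): J1=2  J2=10  J3=41  J4=31  J5=20  J6=13
Waiting times: J1=0, J2=0, J3=32, J4=23, J5=13, J6=4
Average waiting = (0+0+32+23+13+4) / 6 = 72/6 = 12.00

12.00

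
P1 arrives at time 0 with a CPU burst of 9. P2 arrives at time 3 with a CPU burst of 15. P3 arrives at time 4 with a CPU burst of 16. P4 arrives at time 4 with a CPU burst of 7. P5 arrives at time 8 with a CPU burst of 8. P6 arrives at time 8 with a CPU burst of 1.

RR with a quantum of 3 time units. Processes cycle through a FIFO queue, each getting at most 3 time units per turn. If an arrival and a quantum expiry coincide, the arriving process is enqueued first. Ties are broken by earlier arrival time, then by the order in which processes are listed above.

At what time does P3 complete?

Schedule: | P1 0-3 | P2 3-6 | P1 6-9 | P3 9-12 | P4 12-15 | P2 15-18 | P5 18-21 | P6 21-22 | P1 22-25 | P3 25-28 | P4 28-31 | P2 31-34 | P5 34-37 | P3 37-40 | P4 40-41 | P2 41-44 | P5 44-46 | P3 46-49 | P2 49-52 | P3 52-56 |
Completion: P1=25  P2=52  P3=56  P4=41  P5=46  P6=22
Turnaround (C−A): P1=25  P2=49  P3=52  P4=37  P5=38  P6=14

56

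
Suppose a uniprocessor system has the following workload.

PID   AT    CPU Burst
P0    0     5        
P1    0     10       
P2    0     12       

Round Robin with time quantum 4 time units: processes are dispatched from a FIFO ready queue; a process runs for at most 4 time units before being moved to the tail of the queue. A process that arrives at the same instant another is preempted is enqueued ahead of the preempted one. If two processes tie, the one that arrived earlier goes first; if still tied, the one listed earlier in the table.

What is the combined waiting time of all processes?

Schedule: | P0 0-4 | P1 4-8 | P2 8-12 | P0 12-13 | P1 13-17 | P2 17-21 | P1 21-23 | P2 23-27 |
Completion: P0=13  P1=23  P2=27
Waiting = turnaround − burst: P0=8, P1=13, P2=15
Total waiting = 8 + 13 + 15 = 36

36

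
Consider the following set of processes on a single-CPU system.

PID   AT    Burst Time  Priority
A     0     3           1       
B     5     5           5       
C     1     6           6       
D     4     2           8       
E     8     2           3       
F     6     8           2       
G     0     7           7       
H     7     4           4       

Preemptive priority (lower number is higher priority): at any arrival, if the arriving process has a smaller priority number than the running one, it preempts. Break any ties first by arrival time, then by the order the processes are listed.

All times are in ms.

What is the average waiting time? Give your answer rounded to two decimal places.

Schedule: | A 0-3 | C 3-5 | B 5-6 | F 6-14 | E 14-16 | H 16-20 | B 20-24 | C 24-28 | G 28-35 | D 35-37 |
Completion: A=3  B=24  C=28  D=37  E=16  F=14  G=35  H=20
Waiting times: A=0, B=14, C=21, D=31, E=6, F=0, G=28, H=9
Average waiting = (0+14+21+31+6+0+28+9) / 8 = 109/8 = 13.63

13.63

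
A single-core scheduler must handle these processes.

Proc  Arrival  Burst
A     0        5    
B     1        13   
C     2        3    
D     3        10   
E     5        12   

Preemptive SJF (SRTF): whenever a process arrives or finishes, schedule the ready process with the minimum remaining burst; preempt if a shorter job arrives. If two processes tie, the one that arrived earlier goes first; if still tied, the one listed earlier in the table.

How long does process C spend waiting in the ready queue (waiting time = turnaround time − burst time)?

3

Gantt: | A 0-5 | C 5-8 | D 8-18 | E 18-30 | B 30-43 |
Completion: A=5  B=43  C=8  D=18  E=30
Turnaround (C−A): A=5  B=42  C=6  D=15  E=25
Waiting(C) = turnaround − burst = 6 − 3 = 3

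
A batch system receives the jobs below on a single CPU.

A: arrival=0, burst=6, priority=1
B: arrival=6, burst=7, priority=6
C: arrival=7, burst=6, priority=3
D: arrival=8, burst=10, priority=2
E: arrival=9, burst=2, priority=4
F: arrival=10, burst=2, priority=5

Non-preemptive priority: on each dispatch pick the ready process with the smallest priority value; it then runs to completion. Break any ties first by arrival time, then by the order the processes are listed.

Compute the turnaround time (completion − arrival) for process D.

15

Timeline: | A 0-6 | B 6-13 | D 13-23 | C 23-29 | E 29-31 | F 31-33 |
Completion: A=6  B=13  C=29  D=23  E=31  F=33
Turnaround (C−A): A=6  B=7  C=22  D=15  E=22  F=23
Turnaround(D) = completion − arrival = 23 − 8 = 15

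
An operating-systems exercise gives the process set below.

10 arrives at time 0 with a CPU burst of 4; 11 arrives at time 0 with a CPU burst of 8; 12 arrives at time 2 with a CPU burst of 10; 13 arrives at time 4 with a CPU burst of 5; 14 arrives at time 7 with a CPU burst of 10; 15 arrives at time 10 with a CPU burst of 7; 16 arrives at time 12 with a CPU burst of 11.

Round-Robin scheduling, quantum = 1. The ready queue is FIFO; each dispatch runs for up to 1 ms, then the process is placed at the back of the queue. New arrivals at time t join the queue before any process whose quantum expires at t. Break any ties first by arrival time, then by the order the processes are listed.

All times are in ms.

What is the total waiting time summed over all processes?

Schedule: | 10 0-1 | 11 1-2 | 10 2-3 | 12 3-4 | 11 4-5 | 10 5-6 | 13 6-7 | 12 7-8 | 11 8-9 | 10 9-10 | 14 10-11 | 13 11-12 | 12 12-13 | 11 13-14 | 15 14-15 | 14 15-16 | 16 16-17 | 13 17-18 | 12 18-19 | 11 19-20 | 15 20-21 | 14 21-22 | 16 22-23 | 13 23-24 | 12 24-25 | 11 25-26 | 15 26-27 | 14 27-28 | 16 28-29 | 13 29-30 | 12 30-31 | 11 31-32 | 15 32-33 | 14 33-34 | 16 34-35 | 12 35-36 | 11 36-37 | 15 37-38 | 14 38-39 | 16 39-40 | 12 40-41 | 15 41-42 | 14 42-43 | 16 43-44 | 12 44-45 | 15 45-46 | 14 46-47 | 16 47-48 | 12 48-49 | 14 49-50 | 16 50-51 | 14 51-52 | 16 52-55 |
Completion: 10=10  11=37  12=49  13=30  14=52  15=46  16=55
Turnaround (C−A): 10=10  11=37  12=47  13=26  14=45  15=36  16=43
Waiting = turnaround − burst: 10=6, 11=29, 12=37, 13=21, 14=35, 15=29, 16=32
Total waiting = 6 + 29 + 37 + 21 + 35 + 29 + 32 = 189

189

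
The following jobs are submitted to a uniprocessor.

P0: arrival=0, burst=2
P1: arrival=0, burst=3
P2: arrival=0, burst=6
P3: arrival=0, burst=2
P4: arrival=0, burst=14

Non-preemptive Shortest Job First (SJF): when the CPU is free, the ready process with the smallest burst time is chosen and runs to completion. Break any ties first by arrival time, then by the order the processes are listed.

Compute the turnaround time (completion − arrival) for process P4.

Timeline: | P0 0-2 | P3 2-4 | P1 4-7 | P2 7-13 | P4 13-27 |
Completion: P0=2  P1=7  P2=13  P3=4  P4=27
Turnaround(P4) = completion − arrival = 27 − 0 = 27

27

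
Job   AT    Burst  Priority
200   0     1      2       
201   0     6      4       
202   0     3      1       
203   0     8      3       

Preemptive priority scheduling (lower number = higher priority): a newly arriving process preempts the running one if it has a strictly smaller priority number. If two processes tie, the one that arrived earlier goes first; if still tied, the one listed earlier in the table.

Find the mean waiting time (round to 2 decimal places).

4.75

Gantt: | 202 0-3 | 200 3-4 | 203 4-12 | 201 12-18 |
Completion: 200=4  201=18  202=3  203=12
Turnaround (C−A): 200=4  201=18  202=3  203=12
Waiting times: 200=3, 201=12, 202=0, 203=4
Average waiting = (3+12+0+4) / 4 = 19/4 = 4.75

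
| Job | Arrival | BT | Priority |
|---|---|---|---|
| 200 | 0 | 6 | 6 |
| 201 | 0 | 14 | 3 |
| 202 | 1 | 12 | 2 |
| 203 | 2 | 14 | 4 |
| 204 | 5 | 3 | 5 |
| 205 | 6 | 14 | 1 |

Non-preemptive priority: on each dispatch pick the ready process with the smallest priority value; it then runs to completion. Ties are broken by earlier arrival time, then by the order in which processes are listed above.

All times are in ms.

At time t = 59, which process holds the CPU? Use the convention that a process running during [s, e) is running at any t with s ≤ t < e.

Gantt: | 201 0-14 | 205 14-28 | 202 28-40 | 203 40-54 | 204 54-57 | 200 57-63 |
Completion: 200=63  201=14  202=40  203=54  204=57  205=28
Turnaround (C−A): 200=63  201=14  202=39  203=52  204=52  205=22

200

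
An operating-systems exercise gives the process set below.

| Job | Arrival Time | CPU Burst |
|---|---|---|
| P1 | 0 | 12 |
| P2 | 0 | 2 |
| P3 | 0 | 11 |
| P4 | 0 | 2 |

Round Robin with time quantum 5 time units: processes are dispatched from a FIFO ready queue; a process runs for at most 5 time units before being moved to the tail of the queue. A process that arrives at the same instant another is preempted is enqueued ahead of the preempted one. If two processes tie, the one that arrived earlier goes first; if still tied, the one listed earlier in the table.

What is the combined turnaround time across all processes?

74

Timeline: | P1 0-5 | P2 5-7 | P3 7-12 | P4 12-14 | P1 14-19 | P3 19-24 | P1 24-26 | P3 26-27 |
Completion: P1=26  P2=7  P3=27  P4=14
Turnaround (C−A): P1=26  P2=7  P3=27  P4=14
Turnaround = completion − arrival: P1=26, P2=7, P3=27, P4=14
Total turnaround = 26 + 7 + 27 + 14 = 74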